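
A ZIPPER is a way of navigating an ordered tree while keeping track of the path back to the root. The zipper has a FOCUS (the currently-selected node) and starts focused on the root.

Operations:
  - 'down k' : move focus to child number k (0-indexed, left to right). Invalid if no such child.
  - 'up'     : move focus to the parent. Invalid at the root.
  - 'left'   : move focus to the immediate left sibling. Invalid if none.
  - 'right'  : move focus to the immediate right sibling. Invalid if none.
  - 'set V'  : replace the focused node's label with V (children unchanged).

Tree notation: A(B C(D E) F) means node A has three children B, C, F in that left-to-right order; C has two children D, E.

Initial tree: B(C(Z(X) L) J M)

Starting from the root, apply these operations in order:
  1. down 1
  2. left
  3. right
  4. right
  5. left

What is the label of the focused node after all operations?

Step 1 (down 1): focus=J path=1 depth=1 children=[] left=['C'] right=['M'] parent=B
Step 2 (left): focus=C path=0 depth=1 children=['Z', 'L'] left=[] right=['J', 'M'] parent=B
Step 3 (right): focus=J path=1 depth=1 children=[] left=['C'] right=['M'] parent=B
Step 4 (right): focus=M path=2 depth=1 children=[] left=['C', 'J'] right=[] parent=B
Step 5 (left): focus=J path=1 depth=1 children=[] left=['C'] right=['M'] parent=B

Answer: J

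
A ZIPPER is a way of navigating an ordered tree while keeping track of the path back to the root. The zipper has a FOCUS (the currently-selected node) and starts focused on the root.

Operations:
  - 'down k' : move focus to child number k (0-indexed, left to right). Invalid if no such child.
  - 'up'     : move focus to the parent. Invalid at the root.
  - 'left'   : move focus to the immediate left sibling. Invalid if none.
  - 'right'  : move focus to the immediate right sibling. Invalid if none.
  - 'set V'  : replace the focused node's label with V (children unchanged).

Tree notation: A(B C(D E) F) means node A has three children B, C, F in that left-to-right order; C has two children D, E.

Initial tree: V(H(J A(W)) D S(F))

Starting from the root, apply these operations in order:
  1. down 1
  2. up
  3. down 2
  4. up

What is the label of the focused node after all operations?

Step 1 (down 1): focus=D path=1 depth=1 children=[] left=['H'] right=['S'] parent=V
Step 2 (up): focus=V path=root depth=0 children=['H', 'D', 'S'] (at root)
Step 3 (down 2): focus=S path=2 depth=1 children=['F'] left=['H', 'D'] right=[] parent=V
Step 4 (up): focus=V path=root depth=0 children=['H', 'D', 'S'] (at root)

Answer: V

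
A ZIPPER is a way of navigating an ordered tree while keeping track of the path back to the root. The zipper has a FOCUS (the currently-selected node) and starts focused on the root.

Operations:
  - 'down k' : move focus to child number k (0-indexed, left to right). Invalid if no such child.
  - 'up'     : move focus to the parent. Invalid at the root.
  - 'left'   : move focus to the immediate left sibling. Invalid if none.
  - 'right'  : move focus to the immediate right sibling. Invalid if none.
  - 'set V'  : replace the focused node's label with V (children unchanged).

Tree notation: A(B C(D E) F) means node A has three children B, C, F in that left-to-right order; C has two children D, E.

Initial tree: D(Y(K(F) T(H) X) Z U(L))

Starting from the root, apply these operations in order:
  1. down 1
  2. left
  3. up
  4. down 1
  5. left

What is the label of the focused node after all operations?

Answer: Y

Derivation:
Step 1 (down 1): focus=Z path=1 depth=1 children=[] left=['Y'] right=['U'] parent=D
Step 2 (left): focus=Y path=0 depth=1 children=['K', 'T', 'X'] left=[] right=['Z', 'U'] parent=D
Step 3 (up): focus=D path=root depth=0 children=['Y', 'Z', 'U'] (at root)
Step 4 (down 1): focus=Z path=1 depth=1 children=[] left=['Y'] right=['U'] parent=D
Step 5 (left): focus=Y path=0 depth=1 children=['K', 'T', 'X'] left=[] right=['Z', 'U'] parent=D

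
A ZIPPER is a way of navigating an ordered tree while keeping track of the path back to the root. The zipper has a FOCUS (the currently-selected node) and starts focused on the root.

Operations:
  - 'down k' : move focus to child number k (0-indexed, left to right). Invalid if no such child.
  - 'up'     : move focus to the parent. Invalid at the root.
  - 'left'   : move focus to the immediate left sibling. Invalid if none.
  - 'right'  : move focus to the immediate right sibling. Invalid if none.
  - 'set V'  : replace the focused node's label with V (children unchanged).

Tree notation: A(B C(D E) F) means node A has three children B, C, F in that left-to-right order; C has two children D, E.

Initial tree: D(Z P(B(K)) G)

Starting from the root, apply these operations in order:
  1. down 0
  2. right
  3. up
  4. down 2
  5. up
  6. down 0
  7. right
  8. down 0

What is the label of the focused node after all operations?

Step 1 (down 0): focus=Z path=0 depth=1 children=[] left=[] right=['P', 'G'] parent=D
Step 2 (right): focus=P path=1 depth=1 children=['B'] left=['Z'] right=['G'] parent=D
Step 3 (up): focus=D path=root depth=0 children=['Z', 'P', 'G'] (at root)
Step 4 (down 2): focus=G path=2 depth=1 children=[] left=['Z', 'P'] right=[] parent=D
Step 5 (up): focus=D path=root depth=0 children=['Z', 'P', 'G'] (at root)
Step 6 (down 0): focus=Z path=0 depth=1 children=[] left=[] right=['P', 'G'] parent=D
Step 7 (right): focus=P path=1 depth=1 children=['B'] left=['Z'] right=['G'] parent=D
Step 8 (down 0): focus=B path=1/0 depth=2 children=['K'] left=[] right=[] parent=P

Answer: B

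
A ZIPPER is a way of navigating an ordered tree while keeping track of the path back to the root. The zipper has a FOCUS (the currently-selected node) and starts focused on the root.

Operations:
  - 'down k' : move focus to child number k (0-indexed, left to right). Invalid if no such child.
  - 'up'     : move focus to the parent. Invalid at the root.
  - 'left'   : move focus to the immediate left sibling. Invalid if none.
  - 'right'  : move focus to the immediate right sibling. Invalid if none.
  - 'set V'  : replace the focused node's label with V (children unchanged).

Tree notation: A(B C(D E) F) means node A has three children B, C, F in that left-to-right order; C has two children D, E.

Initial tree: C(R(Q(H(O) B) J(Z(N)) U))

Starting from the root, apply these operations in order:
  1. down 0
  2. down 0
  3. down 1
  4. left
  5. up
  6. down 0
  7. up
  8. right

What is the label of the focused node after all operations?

Step 1 (down 0): focus=R path=0 depth=1 children=['Q', 'J', 'U'] left=[] right=[] parent=C
Step 2 (down 0): focus=Q path=0/0 depth=2 children=['H', 'B'] left=[] right=['J', 'U'] parent=R
Step 3 (down 1): focus=B path=0/0/1 depth=3 children=[] left=['H'] right=[] parent=Q
Step 4 (left): focus=H path=0/0/0 depth=3 children=['O'] left=[] right=['B'] parent=Q
Step 5 (up): focus=Q path=0/0 depth=2 children=['H', 'B'] left=[] right=['J', 'U'] parent=R
Step 6 (down 0): focus=H path=0/0/0 depth=3 children=['O'] left=[] right=['B'] parent=Q
Step 7 (up): focus=Q path=0/0 depth=2 children=['H', 'B'] left=[] right=['J', 'U'] parent=R
Step 8 (right): focus=J path=0/1 depth=2 children=['Z'] left=['Q'] right=['U'] parent=R

Answer: J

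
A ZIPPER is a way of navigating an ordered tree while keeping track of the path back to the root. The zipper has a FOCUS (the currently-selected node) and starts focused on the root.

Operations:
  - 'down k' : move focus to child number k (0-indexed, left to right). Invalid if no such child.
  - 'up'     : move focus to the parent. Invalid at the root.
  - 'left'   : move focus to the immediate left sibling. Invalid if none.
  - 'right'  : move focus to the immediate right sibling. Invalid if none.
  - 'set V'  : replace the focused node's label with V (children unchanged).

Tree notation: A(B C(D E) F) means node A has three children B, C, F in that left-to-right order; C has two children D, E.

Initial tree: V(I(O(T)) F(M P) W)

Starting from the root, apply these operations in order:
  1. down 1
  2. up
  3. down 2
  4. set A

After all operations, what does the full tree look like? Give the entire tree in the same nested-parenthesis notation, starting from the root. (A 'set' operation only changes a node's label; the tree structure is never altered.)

Answer: V(I(O(T)) F(M P) A)

Derivation:
Step 1 (down 1): focus=F path=1 depth=1 children=['M', 'P'] left=['I'] right=['W'] parent=V
Step 2 (up): focus=V path=root depth=0 children=['I', 'F', 'W'] (at root)
Step 3 (down 2): focus=W path=2 depth=1 children=[] left=['I', 'F'] right=[] parent=V
Step 4 (set A): focus=A path=2 depth=1 children=[] left=['I', 'F'] right=[] parent=V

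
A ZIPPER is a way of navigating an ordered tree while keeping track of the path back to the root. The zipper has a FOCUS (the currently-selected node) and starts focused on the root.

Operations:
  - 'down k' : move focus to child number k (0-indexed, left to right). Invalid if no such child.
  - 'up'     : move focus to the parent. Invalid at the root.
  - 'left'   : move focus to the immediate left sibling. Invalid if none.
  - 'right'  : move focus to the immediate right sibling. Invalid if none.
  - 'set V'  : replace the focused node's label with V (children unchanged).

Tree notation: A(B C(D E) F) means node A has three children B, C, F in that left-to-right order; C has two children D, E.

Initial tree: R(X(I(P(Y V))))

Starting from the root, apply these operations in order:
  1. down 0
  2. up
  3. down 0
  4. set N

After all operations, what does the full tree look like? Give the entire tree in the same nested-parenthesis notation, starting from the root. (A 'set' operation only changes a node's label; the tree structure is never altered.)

Answer: R(N(I(P(Y V))))

Derivation:
Step 1 (down 0): focus=X path=0 depth=1 children=['I'] left=[] right=[] parent=R
Step 2 (up): focus=R path=root depth=0 children=['X'] (at root)
Step 3 (down 0): focus=X path=0 depth=1 children=['I'] left=[] right=[] parent=R
Step 4 (set N): focus=N path=0 depth=1 children=['I'] left=[] right=[] parent=R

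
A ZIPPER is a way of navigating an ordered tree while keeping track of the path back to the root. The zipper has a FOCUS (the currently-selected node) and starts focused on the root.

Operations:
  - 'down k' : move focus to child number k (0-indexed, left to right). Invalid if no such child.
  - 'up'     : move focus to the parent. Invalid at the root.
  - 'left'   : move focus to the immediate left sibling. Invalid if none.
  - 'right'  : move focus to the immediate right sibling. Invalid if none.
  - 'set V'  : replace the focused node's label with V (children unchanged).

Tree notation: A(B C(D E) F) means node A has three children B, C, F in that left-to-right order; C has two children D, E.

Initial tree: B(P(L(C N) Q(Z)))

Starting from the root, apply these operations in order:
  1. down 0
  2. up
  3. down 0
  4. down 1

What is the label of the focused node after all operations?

Answer: Q

Derivation:
Step 1 (down 0): focus=P path=0 depth=1 children=['L', 'Q'] left=[] right=[] parent=B
Step 2 (up): focus=B path=root depth=0 children=['P'] (at root)
Step 3 (down 0): focus=P path=0 depth=1 children=['L', 'Q'] left=[] right=[] parent=B
Step 4 (down 1): focus=Q path=0/1 depth=2 children=['Z'] left=['L'] right=[] parent=P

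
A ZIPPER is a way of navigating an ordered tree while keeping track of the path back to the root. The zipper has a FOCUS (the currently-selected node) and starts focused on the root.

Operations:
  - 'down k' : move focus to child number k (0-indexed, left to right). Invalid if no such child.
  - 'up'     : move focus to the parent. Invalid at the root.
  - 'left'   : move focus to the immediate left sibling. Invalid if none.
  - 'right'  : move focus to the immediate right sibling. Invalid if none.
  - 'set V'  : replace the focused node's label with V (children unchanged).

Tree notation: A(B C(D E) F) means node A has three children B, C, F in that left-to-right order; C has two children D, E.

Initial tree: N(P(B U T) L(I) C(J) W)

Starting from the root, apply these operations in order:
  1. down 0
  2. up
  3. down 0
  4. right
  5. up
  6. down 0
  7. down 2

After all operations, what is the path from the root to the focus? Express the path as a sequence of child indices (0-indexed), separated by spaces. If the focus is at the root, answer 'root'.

Answer: 0 2

Derivation:
Step 1 (down 0): focus=P path=0 depth=1 children=['B', 'U', 'T'] left=[] right=['L', 'C', 'W'] parent=N
Step 2 (up): focus=N path=root depth=0 children=['P', 'L', 'C', 'W'] (at root)
Step 3 (down 0): focus=P path=0 depth=1 children=['B', 'U', 'T'] left=[] right=['L', 'C', 'W'] parent=N
Step 4 (right): focus=L path=1 depth=1 children=['I'] left=['P'] right=['C', 'W'] parent=N
Step 5 (up): focus=N path=root depth=0 children=['P', 'L', 'C', 'W'] (at root)
Step 6 (down 0): focus=P path=0 depth=1 children=['B', 'U', 'T'] left=[] right=['L', 'C', 'W'] parent=N
Step 7 (down 2): focus=T path=0/2 depth=2 children=[] left=['B', 'U'] right=[] parent=P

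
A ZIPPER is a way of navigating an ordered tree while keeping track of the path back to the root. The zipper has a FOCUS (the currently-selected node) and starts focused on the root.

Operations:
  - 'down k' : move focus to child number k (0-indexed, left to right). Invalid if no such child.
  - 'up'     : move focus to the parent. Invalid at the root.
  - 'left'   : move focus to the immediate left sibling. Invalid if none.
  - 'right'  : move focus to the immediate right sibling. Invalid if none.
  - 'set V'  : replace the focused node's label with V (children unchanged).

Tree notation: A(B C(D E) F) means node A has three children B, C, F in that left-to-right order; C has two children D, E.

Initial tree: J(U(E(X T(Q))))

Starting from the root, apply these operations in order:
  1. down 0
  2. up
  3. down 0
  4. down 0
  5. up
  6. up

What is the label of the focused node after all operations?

Answer: J

Derivation:
Step 1 (down 0): focus=U path=0 depth=1 children=['E'] left=[] right=[] parent=J
Step 2 (up): focus=J path=root depth=0 children=['U'] (at root)
Step 3 (down 0): focus=U path=0 depth=1 children=['E'] left=[] right=[] parent=J
Step 4 (down 0): focus=E path=0/0 depth=2 children=['X', 'T'] left=[] right=[] parent=U
Step 5 (up): focus=U path=0 depth=1 children=['E'] left=[] right=[] parent=J
Step 6 (up): focus=J path=root depth=0 children=['U'] (at root)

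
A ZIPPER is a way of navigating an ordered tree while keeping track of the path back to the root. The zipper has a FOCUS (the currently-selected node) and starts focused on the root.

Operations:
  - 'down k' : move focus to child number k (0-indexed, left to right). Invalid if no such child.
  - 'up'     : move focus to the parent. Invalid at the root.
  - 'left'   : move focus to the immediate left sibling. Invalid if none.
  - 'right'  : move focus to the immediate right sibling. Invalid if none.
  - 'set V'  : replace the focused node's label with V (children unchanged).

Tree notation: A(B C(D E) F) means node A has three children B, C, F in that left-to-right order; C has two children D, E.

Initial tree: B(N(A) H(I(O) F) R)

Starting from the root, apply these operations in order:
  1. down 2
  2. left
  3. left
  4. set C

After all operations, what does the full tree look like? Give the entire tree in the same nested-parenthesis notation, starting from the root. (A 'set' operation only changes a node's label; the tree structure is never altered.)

Answer: B(C(A) H(I(O) F) R)

Derivation:
Step 1 (down 2): focus=R path=2 depth=1 children=[] left=['N', 'H'] right=[] parent=B
Step 2 (left): focus=H path=1 depth=1 children=['I', 'F'] left=['N'] right=['R'] parent=B
Step 3 (left): focus=N path=0 depth=1 children=['A'] left=[] right=['H', 'R'] parent=B
Step 4 (set C): focus=C path=0 depth=1 children=['A'] left=[] right=['H', 'R'] parent=B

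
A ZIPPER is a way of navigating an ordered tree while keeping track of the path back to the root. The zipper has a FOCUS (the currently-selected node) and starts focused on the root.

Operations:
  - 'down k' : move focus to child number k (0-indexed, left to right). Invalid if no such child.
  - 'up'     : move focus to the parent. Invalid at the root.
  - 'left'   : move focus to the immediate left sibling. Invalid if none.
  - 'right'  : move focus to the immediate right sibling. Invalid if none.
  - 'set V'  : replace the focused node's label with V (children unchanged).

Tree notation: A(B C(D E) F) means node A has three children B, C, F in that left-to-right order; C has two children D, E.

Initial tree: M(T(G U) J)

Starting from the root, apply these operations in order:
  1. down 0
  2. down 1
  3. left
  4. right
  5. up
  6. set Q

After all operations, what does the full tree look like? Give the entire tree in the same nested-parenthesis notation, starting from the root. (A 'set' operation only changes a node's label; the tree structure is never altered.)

Step 1 (down 0): focus=T path=0 depth=1 children=['G', 'U'] left=[] right=['J'] parent=M
Step 2 (down 1): focus=U path=0/1 depth=2 children=[] left=['G'] right=[] parent=T
Step 3 (left): focus=G path=0/0 depth=2 children=[] left=[] right=['U'] parent=T
Step 4 (right): focus=U path=0/1 depth=2 children=[] left=['G'] right=[] parent=T
Step 5 (up): focus=T path=0 depth=1 children=['G', 'U'] left=[] right=['J'] parent=M
Step 6 (set Q): focus=Q path=0 depth=1 children=['G', 'U'] left=[] right=['J'] parent=M

Answer: M(Q(G U) J)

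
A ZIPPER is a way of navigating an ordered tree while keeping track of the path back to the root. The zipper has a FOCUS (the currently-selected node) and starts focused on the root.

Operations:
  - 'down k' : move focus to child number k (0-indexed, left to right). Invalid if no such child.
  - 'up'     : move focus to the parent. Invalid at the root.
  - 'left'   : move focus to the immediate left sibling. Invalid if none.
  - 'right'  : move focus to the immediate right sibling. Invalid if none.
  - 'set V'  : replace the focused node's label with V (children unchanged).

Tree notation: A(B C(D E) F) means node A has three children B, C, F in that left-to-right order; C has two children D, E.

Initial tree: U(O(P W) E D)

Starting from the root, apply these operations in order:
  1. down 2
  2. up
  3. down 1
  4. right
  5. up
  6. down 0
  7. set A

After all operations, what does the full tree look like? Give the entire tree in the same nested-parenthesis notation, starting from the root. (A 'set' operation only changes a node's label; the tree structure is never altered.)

Step 1 (down 2): focus=D path=2 depth=1 children=[] left=['O', 'E'] right=[] parent=U
Step 2 (up): focus=U path=root depth=0 children=['O', 'E', 'D'] (at root)
Step 3 (down 1): focus=E path=1 depth=1 children=[] left=['O'] right=['D'] parent=U
Step 4 (right): focus=D path=2 depth=1 children=[] left=['O', 'E'] right=[] parent=U
Step 5 (up): focus=U path=root depth=0 children=['O', 'E', 'D'] (at root)
Step 6 (down 0): focus=O path=0 depth=1 children=['P', 'W'] left=[] right=['E', 'D'] parent=U
Step 7 (set A): focus=A path=0 depth=1 children=['P', 'W'] left=[] right=['E', 'D'] parent=U

Answer: U(A(P W) E D)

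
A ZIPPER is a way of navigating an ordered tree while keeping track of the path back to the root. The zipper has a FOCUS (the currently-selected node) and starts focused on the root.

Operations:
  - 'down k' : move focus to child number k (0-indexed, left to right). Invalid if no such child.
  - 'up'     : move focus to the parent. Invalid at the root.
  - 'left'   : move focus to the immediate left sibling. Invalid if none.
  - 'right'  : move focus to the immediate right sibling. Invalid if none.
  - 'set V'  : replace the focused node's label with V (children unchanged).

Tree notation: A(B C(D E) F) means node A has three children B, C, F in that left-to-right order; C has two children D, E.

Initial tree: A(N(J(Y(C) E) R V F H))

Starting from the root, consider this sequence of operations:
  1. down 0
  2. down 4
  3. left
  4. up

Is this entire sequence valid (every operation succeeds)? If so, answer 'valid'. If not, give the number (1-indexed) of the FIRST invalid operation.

Step 1 (down 0): focus=N path=0 depth=1 children=['J', 'R', 'V', 'F', 'H'] left=[] right=[] parent=A
Step 2 (down 4): focus=H path=0/4 depth=2 children=[] left=['J', 'R', 'V', 'F'] right=[] parent=N
Step 3 (left): focus=F path=0/3 depth=2 children=[] left=['J', 'R', 'V'] right=['H'] parent=N
Step 4 (up): focus=N path=0 depth=1 children=['J', 'R', 'V', 'F', 'H'] left=[] right=[] parent=A

Answer: valid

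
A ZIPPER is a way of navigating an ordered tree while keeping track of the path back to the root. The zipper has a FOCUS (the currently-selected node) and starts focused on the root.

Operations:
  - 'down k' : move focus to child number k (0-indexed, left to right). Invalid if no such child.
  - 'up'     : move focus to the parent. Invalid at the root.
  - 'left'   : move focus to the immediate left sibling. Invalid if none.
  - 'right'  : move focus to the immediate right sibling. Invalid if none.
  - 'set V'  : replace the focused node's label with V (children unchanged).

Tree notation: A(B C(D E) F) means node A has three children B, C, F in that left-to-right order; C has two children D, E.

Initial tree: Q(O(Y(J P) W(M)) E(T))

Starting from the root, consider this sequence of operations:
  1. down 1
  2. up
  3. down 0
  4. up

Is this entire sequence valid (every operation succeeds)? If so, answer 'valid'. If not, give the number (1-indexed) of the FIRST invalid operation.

Answer: valid

Derivation:
Step 1 (down 1): focus=E path=1 depth=1 children=['T'] left=['O'] right=[] parent=Q
Step 2 (up): focus=Q path=root depth=0 children=['O', 'E'] (at root)
Step 3 (down 0): focus=O path=0 depth=1 children=['Y', 'W'] left=[] right=['E'] parent=Q
Step 4 (up): focus=Q path=root depth=0 children=['O', 'E'] (at root)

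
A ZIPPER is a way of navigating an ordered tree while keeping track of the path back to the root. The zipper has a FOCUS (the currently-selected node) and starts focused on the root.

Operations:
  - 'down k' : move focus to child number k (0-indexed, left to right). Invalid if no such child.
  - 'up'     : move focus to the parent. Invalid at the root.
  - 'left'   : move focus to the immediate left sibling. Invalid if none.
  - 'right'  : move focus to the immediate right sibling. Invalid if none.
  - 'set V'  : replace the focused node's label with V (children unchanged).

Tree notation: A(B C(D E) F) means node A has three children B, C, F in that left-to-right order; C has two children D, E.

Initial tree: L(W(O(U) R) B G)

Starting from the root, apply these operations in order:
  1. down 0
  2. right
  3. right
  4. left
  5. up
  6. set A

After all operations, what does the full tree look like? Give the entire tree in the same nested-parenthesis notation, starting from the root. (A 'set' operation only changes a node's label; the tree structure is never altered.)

Step 1 (down 0): focus=W path=0 depth=1 children=['O', 'R'] left=[] right=['B', 'G'] parent=L
Step 2 (right): focus=B path=1 depth=1 children=[] left=['W'] right=['G'] parent=L
Step 3 (right): focus=G path=2 depth=1 children=[] left=['W', 'B'] right=[] parent=L
Step 4 (left): focus=B path=1 depth=1 children=[] left=['W'] right=['G'] parent=L
Step 5 (up): focus=L path=root depth=0 children=['W', 'B', 'G'] (at root)
Step 6 (set A): focus=A path=root depth=0 children=['W', 'B', 'G'] (at root)

Answer: A(W(O(U) R) B G)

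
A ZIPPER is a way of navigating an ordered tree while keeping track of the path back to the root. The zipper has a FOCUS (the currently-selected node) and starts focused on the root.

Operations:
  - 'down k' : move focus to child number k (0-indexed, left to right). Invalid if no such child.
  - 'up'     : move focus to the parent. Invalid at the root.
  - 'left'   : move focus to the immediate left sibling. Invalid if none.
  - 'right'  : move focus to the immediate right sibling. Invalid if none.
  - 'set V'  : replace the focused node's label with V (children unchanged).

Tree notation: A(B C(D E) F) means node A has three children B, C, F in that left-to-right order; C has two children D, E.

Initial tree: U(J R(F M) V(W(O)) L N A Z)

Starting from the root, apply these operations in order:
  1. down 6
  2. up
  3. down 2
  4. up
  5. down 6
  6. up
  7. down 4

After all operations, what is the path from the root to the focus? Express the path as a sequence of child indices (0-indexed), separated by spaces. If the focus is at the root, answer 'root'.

Answer: 4

Derivation:
Step 1 (down 6): focus=Z path=6 depth=1 children=[] left=['J', 'R', 'V', 'L', 'N', 'A'] right=[] parent=U
Step 2 (up): focus=U path=root depth=0 children=['J', 'R', 'V', 'L', 'N', 'A', 'Z'] (at root)
Step 3 (down 2): focus=V path=2 depth=1 children=['W'] left=['J', 'R'] right=['L', 'N', 'A', 'Z'] parent=U
Step 4 (up): focus=U path=root depth=0 children=['J', 'R', 'V', 'L', 'N', 'A', 'Z'] (at root)
Step 5 (down 6): focus=Z path=6 depth=1 children=[] left=['J', 'R', 'V', 'L', 'N', 'A'] right=[] parent=U
Step 6 (up): focus=U path=root depth=0 children=['J', 'R', 'V', 'L', 'N', 'A', 'Z'] (at root)
Step 7 (down 4): focus=N path=4 depth=1 children=[] left=['J', 'R', 'V', 'L'] right=['A', 'Z'] parent=U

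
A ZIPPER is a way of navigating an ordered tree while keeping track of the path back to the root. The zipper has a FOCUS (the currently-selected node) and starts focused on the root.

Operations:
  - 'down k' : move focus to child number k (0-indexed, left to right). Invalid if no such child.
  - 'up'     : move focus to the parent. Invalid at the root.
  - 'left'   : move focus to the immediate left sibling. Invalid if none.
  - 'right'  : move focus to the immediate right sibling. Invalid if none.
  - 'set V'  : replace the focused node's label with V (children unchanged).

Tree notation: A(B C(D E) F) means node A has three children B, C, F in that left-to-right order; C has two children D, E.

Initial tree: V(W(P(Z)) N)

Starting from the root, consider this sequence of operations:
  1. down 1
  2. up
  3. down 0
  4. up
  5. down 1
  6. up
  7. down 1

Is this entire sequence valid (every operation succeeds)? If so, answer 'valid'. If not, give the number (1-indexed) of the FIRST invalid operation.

Step 1 (down 1): focus=N path=1 depth=1 children=[] left=['W'] right=[] parent=V
Step 2 (up): focus=V path=root depth=0 children=['W', 'N'] (at root)
Step 3 (down 0): focus=W path=0 depth=1 children=['P'] left=[] right=['N'] parent=V
Step 4 (up): focus=V path=root depth=0 children=['W', 'N'] (at root)
Step 5 (down 1): focus=N path=1 depth=1 children=[] left=['W'] right=[] parent=V
Step 6 (up): focus=V path=root depth=0 children=['W', 'N'] (at root)
Step 7 (down 1): focus=N path=1 depth=1 children=[] left=['W'] right=[] parent=V

Answer: valid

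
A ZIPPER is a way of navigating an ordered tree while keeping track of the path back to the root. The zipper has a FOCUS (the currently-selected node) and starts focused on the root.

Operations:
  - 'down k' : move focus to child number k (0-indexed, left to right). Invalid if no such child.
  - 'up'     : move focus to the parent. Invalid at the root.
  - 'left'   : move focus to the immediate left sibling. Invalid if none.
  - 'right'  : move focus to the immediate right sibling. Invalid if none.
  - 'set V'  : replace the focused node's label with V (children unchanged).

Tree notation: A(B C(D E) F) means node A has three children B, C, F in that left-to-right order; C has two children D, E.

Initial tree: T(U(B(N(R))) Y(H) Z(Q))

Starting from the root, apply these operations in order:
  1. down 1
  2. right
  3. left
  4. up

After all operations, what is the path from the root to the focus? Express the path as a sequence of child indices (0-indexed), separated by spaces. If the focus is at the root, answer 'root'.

Step 1 (down 1): focus=Y path=1 depth=1 children=['H'] left=['U'] right=['Z'] parent=T
Step 2 (right): focus=Z path=2 depth=1 children=['Q'] left=['U', 'Y'] right=[] parent=T
Step 3 (left): focus=Y path=1 depth=1 children=['H'] left=['U'] right=['Z'] parent=T
Step 4 (up): focus=T path=root depth=0 children=['U', 'Y', 'Z'] (at root)

Answer: root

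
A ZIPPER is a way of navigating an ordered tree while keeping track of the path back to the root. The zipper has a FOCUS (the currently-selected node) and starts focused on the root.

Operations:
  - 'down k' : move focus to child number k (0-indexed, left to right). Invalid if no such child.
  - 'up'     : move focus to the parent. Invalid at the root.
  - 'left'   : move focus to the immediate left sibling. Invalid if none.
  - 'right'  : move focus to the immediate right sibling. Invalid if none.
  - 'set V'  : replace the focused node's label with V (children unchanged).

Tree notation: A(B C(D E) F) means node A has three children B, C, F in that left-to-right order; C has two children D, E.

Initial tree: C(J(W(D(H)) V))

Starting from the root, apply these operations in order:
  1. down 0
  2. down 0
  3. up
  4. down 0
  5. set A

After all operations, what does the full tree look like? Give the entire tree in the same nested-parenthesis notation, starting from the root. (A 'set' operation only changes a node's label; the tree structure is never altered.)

Step 1 (down 0): focus=J path=0 depth=1 children=['W', 'V'] left=[] right=[] parent=C
Step 2 (down 0): focus=W path=0/0 depth=2 children=['D'] left=[] right=['V'] parent=J
Step 3 (up): focus=J path=0 depth=1 children=['W', 'V'] left=[] right=[] parent=C
Step 4 (down 0): focus=W path=0/0 depth=2 children=['D'] left=[] right=['V'] parent=J
Step 5 (set A): focus=A path=0/0 depth=2 children=['D'] left=[] right=['V'] parent=J

Answer: C(J(A(D(H)) V))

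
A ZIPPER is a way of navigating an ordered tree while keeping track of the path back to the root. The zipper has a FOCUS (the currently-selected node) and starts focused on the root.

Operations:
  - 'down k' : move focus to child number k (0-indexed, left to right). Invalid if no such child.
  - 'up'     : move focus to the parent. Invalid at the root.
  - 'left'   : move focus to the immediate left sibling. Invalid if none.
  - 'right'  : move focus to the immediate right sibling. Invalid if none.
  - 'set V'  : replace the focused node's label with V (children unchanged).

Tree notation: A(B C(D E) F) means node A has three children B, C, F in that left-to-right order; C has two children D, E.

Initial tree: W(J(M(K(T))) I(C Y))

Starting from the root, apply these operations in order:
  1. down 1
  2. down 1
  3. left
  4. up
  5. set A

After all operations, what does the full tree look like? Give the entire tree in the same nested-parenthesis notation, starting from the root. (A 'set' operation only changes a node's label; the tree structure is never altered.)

Step 1 (down 1): focus=I path=1 depth=1 children=['C', 'Y'] left=['J'] right=[] parent=W
Step 2 (down 1): focus=Y path=1/1 depth=2 children=[] left=['C'] right=[] parent=I
Step 3 (left): focus=C path=1/0 depth=2 children=[] left=[] right=['Y'] parent=I
Step 4 (up): focus=I path=1 depth=1 children=['C', 'Y'] left=['J'] right=[] parent=W
Step 5 (set A): focus=A path=1 depth=1 children=['C', 'Y'] left=['J'] right=[] parent=W

Answer: W(J(M(K(T))) A(C Y))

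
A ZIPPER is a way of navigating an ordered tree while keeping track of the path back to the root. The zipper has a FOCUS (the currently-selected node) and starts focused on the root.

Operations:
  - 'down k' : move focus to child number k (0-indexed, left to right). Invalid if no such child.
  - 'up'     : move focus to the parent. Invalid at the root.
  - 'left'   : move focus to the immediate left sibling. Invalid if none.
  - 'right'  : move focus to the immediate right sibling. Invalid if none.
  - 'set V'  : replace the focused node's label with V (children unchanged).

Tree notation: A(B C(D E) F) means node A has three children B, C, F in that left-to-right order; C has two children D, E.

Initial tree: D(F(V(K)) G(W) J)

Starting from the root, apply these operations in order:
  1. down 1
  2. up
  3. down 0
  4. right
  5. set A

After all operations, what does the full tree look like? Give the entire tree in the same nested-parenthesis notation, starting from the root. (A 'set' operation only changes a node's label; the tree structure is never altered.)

Step 1 (down 1): focus=G path=1 depth=1 children=['W'] left=['F'] right=['J'] parent=D
Step 2 (up): focus=D path=root depth=0 children=['F', 'G', 'J'] (at root)
Step 3 (down 0): focus=F path=0 depth=1 children=['V'] left=[] right=['G', 'J'] parent=D
Step 4 (right): focus=G path=1 depth=1 children=['W'] left=['F'] right=['J'] parent=D
Step 5 (set A): focus=A path=1 depth=1 children=['W'] left=['F'] right=['J'] parent=D

Answer: D(F(V(K)) A(W) J)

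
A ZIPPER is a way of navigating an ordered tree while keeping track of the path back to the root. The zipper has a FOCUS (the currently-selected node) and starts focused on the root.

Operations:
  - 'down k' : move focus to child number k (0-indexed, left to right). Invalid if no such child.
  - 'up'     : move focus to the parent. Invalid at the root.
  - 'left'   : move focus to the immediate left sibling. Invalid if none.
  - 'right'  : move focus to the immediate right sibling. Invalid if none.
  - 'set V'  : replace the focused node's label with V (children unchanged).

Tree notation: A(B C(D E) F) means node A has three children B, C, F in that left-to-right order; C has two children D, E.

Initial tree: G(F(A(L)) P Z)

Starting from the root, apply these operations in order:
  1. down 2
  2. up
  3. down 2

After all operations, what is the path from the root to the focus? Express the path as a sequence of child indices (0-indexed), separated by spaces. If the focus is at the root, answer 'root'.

Answer: 2

Derivation:
Step 1 (down 2): focus=Z path=2 depth=1 children=[] left=['F', 'P'] right=[] parent=G
Step 2 (up): focus=G path=root depth=0 children=['F', 'P', 'Z'] (at root)
Step 3 (down 2): focus=Z path=2 depth=1 children=[] left=['F', 'P'] right=[] parent=G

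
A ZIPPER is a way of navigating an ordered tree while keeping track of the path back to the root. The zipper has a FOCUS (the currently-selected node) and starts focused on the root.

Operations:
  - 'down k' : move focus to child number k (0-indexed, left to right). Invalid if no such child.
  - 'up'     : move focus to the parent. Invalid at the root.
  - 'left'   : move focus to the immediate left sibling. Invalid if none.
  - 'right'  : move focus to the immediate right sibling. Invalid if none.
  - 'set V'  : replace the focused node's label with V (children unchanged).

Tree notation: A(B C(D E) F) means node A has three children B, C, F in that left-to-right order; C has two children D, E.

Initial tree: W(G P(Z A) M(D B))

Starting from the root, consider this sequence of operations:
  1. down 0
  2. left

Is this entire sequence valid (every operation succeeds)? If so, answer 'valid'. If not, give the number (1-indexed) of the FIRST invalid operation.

Answer: 2

Derivation:
Step 1 (down 0): focus=G path=0 depth=1 children=[] left=[] right=['P', 'M'] parent=W
Step 2 (left): INVALID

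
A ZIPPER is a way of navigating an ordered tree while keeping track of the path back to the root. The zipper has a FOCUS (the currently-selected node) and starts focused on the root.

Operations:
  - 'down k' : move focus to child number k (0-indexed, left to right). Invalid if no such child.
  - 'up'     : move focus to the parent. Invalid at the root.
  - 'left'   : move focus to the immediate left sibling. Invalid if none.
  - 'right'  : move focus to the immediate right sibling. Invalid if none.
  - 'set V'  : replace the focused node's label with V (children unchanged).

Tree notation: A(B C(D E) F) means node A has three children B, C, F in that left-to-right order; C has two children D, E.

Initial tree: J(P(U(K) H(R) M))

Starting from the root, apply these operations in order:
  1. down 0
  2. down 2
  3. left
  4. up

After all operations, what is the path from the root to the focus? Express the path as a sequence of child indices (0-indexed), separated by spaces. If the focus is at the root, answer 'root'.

Step 1 (down 0): focus=P path=0 depth=1 children=['U', 'H', 'M'] left=[] right=[] parent=J
Step 2 (down 2): focus=M path=0/2 depth=2 children=[] left=['U', 'H'] right=[] parent=P
Step 3 (left): focus=H path=0/1 depth=2 children=['R'] left=['U'] right=['M'] parent=P
Step 4 (up): focus=P path=0 depth=1 children=['U', 'H', 'M'] left=[] right=[] parent=J

Answer: 0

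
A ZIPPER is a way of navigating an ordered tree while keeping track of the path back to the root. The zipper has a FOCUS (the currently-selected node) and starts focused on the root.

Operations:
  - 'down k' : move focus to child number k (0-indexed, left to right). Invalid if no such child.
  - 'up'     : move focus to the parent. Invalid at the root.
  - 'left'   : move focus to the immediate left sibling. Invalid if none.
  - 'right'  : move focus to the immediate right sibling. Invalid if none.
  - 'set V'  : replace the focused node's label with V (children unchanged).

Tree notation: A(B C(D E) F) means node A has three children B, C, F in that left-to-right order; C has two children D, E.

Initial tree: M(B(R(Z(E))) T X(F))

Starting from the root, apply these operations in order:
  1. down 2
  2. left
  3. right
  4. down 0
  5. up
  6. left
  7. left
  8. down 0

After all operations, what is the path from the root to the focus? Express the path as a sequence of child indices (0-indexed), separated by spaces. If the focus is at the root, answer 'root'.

Step 1 (down 2): focus=X path=2 depth=1 children=['F'] left=['B', 'T'] right=[] parent=M
Step 2 (left): focus=T path=1 depth=1 children=[] left=['B'] right=['X'] parent=M
Step 3 (right): focus=X path=2 depth=1 children=['F'] left=['B', 'T'] right=[] parent=M
Step 4 (down 0): focus=F path=2/0 depth=2 children=[] left=[] right=[] parent=X
Step 5 (up): focus=X path=2 depth=1 children=['F'] left=['B', 'T'] right=[] parent=M
Step 6 (left): focus=T path=1 depth=1 children=[] left=['B'] right=['X'] parent=M
Step 7 (left): focus=B path=0 depth=1 children=['R'] left=[] right=['T', 'X'] parent=M
Step 8 (down 0): focus=R path=0/0 depth=2 children=['Z'] left=[] right=[] parent=B

Answer: 0 0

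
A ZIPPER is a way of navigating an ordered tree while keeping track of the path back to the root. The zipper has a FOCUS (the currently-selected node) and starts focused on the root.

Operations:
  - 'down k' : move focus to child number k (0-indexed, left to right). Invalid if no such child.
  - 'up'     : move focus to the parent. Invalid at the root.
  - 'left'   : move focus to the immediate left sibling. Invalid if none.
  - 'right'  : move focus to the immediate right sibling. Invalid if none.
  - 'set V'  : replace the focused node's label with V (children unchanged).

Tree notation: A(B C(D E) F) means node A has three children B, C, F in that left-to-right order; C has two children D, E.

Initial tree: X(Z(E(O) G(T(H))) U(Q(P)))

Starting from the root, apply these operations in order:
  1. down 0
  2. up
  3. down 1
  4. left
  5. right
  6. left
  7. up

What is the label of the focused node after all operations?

Step 1 (down 0): focus=Z path=0 depth=1 children=['E', 'G'] left=[] right=['U'] parent=X
Step 2 (up): focus=X path=root depth=0 children=['Z', 'U'] (at root)
Step 3 (down 1): focus=U path=1 depth=1 children=['Q'] left=['Z'] right=[] parent=X
Step 4 (left): focus=Z path=0 depth=1 children=['E', 'G'] left=[] right=['U'] parent=X
Step 5 (right): focus=U path=1 depth=1 children=['Q'] left=['Z'] right=[] parent=X
Step 6 (left): focus=Z path=0 depth=1 children=['E', 'G'] left=[] right=['U'] parent=X
Step 7 (up): focus=X path=root depth=0 children=['Z', 'U'] (at root)

Answer: X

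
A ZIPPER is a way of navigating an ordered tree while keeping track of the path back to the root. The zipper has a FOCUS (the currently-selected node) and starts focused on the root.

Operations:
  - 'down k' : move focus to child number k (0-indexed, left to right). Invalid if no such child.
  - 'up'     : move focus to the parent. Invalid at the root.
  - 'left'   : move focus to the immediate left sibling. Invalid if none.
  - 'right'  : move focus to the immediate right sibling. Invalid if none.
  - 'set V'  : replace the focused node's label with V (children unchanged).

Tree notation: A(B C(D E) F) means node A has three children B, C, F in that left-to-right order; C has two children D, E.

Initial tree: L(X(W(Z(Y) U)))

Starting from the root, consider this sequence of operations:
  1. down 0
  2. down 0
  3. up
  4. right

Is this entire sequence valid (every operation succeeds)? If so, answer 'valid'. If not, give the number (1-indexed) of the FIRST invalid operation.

Answer: 4

Derivation:
Step 1 (down 0): focus=X path=0 depth=1 children=['W'] left=[] right=[] parent=L
Step 2 (down 0): focus=W path=0/0 depth=2 children=['Z', 'U'] left=[] right=[] parent=X
Step 3 (up): focus=X path=0 depth=1 children=['W'] left=[] right=[] parent=L
Step 4 (right): INVALID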